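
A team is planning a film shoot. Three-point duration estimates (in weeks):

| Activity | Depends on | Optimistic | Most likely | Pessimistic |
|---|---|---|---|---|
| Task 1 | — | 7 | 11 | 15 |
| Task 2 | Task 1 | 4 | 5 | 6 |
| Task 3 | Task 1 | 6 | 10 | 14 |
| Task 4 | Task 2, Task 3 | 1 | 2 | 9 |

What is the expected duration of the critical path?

te_Task 1 = (7 + 4·11 + 15)/6 = 66/6 = 11
te_Task 2 = (4 + 4·5 + 6)/6 = 30/6 = 5
te_Task 3 = (6 + 4·10 + 14)/6 = 60/6 = 10
te_Task 4 = (1 + 4·2 + 9)/6 = 18/6 = 3

Forward pass:
ES_Task 1 = 0; EF_Task 1 = 11
ES_Task 2 = 11; EF_Task 2 = 11+5 = 16
ES_Task 3 = 11; EF_Task 3 = 11+10 = 21
ES_Task 4 = max(EF_Task 2=16, EF_Task 3=21) = 21; EF_Task 4 = 21+3 = 24
Expected project duration μ = 24 weeks. Critical path: Task 1 → Task 3 → Task 4.

24 weeks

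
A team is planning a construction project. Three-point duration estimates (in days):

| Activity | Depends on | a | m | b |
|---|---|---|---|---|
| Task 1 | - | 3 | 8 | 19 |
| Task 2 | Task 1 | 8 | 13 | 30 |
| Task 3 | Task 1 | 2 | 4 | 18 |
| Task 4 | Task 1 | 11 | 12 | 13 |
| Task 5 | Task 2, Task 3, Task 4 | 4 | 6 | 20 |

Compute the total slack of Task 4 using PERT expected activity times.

te_Task 1 = (3 + 4·8 + 19)/6 = 54/6 = 9
te_Task 2 = (8 + 4·13 + 30)/6 = 90/6 = 15
te_Task 3 = (2 + 4·4 + 18)/6 = 36/6 = 6
te_Task 4 = (11 + 4·12 + 13)/6 = 72/6 = 12
te_Task 5 = (4 + 4·6 + 20)/6 = 48/6 = 8

Forward pass:
ES_Task 1 = 0; EF_Task 1 = 9
ES_Task 2 = 9; EF_Task 2 = 9+15 = 24
ES_Task 3 = 9; EF_Task 3 = 9+6 = 15
ES_Task 4 = 9; EF_Task 4 = 9+12 = 21
ES_Task 5 = max(EF_Task 2=24, EF_Task 3=15, EF_Task 4=21) = 24; EF_Task 5 = 24+8 = 32
Expected project duration μ = 32 days. Critical path: Task 1 → Task 2 → Task 5.

Backward pass:
LF_Task 5 = 32; LS_Task 5 = 32−8 = 24
LF_Task 4 = LS_Task 5 = 24; LS_Task 4 = 24−12 = 12
LF_Task 3 = LS_Task 5 = 24; LS_Task 3 = 24−6 = 18
LF_Task 2 = LS_Task 5 = 24; LS_Task 2 = 24−15 = 9
LF_Task 1 = min(LS_Task 2=9, LS_Task 3=18, LS_Task 4=12) = 9; LS_Task 1 = 9−9 = 0
Slack_Task 4 = LS_Task 4 − ES_Task 4 = 12 − 9 = 3

3 days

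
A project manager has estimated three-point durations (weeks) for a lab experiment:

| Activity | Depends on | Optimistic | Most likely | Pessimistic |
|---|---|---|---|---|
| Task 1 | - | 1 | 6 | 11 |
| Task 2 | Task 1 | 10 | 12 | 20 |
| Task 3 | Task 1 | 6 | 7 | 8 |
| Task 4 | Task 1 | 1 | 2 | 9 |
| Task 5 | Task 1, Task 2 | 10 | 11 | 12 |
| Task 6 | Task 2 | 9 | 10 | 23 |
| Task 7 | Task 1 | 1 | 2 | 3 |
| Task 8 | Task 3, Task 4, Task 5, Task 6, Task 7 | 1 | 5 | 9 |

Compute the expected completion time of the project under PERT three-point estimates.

te_Task 1 = (1 + 4·6 + 11)/6 = 36/6 = 6
te_Task 2 = (10 + 4·12 + 20)/6 = 78/6 = 13
te_Task 3 = (6 + 4·7 + 8)/6 = 42/6 = 7
te_Task 4 = (1 + 4·2 + 9)/6 = 18/6 = 3
te_Task 5 = (10 + 4·11 + 12)/6 = 66/6 = 11
te_Task 6 = (9 + 4·10 + 23)/6 = 72/6 = 12
te_Task 7 = (1 + 4·2 + 3)/6 = 12/6 = 2
te_Task 8 = (1 + 4·5 + 9)/6 = 30/6 = 5

Forward pass:
ES_Task 1 = 0; EF_Task 1 = 6
ES_Task 2 = 6; EF_Task 2 = 6+13 = 19
ES_Task 3 = 6; EF_Task 3 = 6+7 = 13
ES_Task 4 = 6; EF_Task 4 = 6+3 = 9
ES_Task 5 = max(EF_Task 1=6, EF_Task 2=19) = 19; EF_Task 5 = 19+11 = 30
ES_Task 6 = 19; EF_Task 6 = 19+12 = 31
ES_Task 7 = 6; EF_Task 7 = 6+2 = 8
ES_Task 8 = max(EF_Task 3=13, EF_Task 4=9, EF_Task 5=30, EF_Task 6=31, EF_Task 7=8) = 31; EF_Task 8 = 31+5 = 36
Expected project duration μ = 36 weeks. Critical path: Task 1 → Task 2 → Task 6 → Task 8.

36 weeks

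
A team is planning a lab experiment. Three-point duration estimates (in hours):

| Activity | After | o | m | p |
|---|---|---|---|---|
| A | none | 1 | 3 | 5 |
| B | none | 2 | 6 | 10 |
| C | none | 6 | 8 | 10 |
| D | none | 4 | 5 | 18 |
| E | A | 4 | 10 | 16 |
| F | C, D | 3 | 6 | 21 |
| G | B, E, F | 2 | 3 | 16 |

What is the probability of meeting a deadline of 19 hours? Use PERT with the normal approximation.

te_A = (1 + 4·3 + 5)/6 = 18/6 = 3; σ²_A = ((5−1)/6)² = 0.444
te_B = (2 + 4·6 + 10)/6 = 36/6 = 6; σ²_B = ((10−2)/6)² = 1.778
te_C = (6 + 4·8 + 10)/6 = 48/6 = 8; σ²_C = ((10−6)/6)² = 0.444
te_D = (4 + 4·5 + 18)/6 = 42/6 = 7; σ²_D = ((18−4)/6)² = 5.444
te_E = (4 + 4·10 + 16)/6 = 60/6 = 10; σ²_E = ((16−4)/6)² = 4.000
te_F = (3 + 4·6 + 21)/6 = 48/6 = 8; σ²_F = ((21−3)/6)² = 9.000
te_G = (2 + 4·3 + 16)/6 = 30/6 = 5; σ²_G = ((16−2)/6)² = 5.444

Forward pass:
ES_A = 0; EF_A = 3
ES_B = 0; EF_B = 6
ES_C = 0; EF_C = 8
ES_D = 0; EF_D = 7
ES_E = 3; EF_E = 3+10 = 13
ES_F = max(EF_C=8, EF_D=7) = 8; EF_F = 8+8 = 16
ES_G = max(EF_B=6, EF_E=13, EF_F=16) = 16; EF_G = 16+5 = 21
Expected project duration μ = 21 hours. Critical path: C → F → G.

Variance along critical path = 0.444 + 9.000 + 5.444 = 14.889; σ = √14.889 = 3.859 hours.
Z = (19 − 21) / 3.859 = -0.518
P(T ≤ 19) = Φ(-0.518) ≈ 0.302

0.302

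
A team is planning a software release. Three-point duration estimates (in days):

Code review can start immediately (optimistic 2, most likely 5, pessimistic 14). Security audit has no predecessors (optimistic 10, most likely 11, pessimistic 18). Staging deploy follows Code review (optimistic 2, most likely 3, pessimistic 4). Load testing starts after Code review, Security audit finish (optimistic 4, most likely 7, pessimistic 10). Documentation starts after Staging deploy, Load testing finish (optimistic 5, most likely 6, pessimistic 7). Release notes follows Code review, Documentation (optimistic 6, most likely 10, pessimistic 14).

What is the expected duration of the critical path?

te_Code review = (2 + 4·5 + 14)/6 = 36/6 = 6
te_Security audit = (10 + 4·11 + 18)/6 = 72/6 = 12
te_Staging deploy = (2 + 4·3 + 4)/6 = 18/6 = 3
te_Load testing = (4 + 4·7 + 10)/6 = 42/6 = 7
te_Documentation = (5 + 4·6 + 7)/6 = 36/6 = 6
te_Release notes = (6 + 4·10 + 14)/6 = 60/6 = 10

Forward pass:
ES_Code review = 0; EF_Code review = 6
ES_Security audit = 0; EF_Security audit = 12
ES_Staging deploy = 6; EF_Staging deploy = 6+3 = 9
ES_Load testing = max(EF_Code review=6, EF_Security audit=12) = 12; EF_Load testing = 12+7 = 19
ES_Documentation = max(EF_Staging deploy=9, EF_Load testing=19) = 19; EF_Documentation = 19+6 = 25
ES_Release notes = max(EF_Code review=6, EF_Documentation=25) = 25; EF_Release notes = 25+10 = 35
Expected project duration μ = 35 days. Critical path: Security audit → Load testing → Documentation → Release notes.

35 days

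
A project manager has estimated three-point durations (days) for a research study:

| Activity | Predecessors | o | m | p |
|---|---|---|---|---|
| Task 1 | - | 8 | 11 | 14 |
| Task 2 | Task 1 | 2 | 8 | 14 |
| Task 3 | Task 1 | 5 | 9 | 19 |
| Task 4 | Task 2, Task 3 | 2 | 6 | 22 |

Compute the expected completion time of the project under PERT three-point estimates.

29 days

te_Task 1 = (8 + 4·11 + 14)/6 = 66/6 = 11
te_Task 2 = (2 + 4·8 + 14)/6 = 48/6 = 8
te_Task 3 = (5 + 4·9 + 19)/6 = 60/6 = 10
te_Task 4 = (2 + 4·6 + 22)/6 = 48/6 = 8

Forward pass:
ES_Task 1 = 0; EF_Task 1 = 11
ES_Task 2 = 11; EF_Task 2 = 11+8 = 19
ES_Task 3 = 11; EF_Task 3 = 11+10 = 21
ES_Task 4 = max(EF_Task 2=19, EF_Task 3=21) = 21; EF_Task 4 = 21+8 = 29
Expected project duration μ = 29 days. Critical path: Task 1 → Task 3 → Task 4.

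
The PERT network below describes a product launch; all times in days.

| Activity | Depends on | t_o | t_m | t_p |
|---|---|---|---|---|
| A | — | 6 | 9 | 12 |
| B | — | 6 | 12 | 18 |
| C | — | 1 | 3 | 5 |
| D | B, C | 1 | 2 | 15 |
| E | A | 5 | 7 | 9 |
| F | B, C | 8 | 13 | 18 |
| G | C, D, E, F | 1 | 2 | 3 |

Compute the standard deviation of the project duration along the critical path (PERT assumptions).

te_A = (6 + 4·9 + 12)/6 = 54/6 = 9; σ²_A = ((12−6)/6)² = 1.000
te_B = (6 + 4·12 + 18)/6 = 72/6 = 12; σ²_B = ((18−6)/6)² = 4.000
te_C = (1 + 4·3 + 5)/6 = 18/6 = 3; σ²_C = ((5−1)/6)² = 0.444
te_D = (1 + 4·2 + 15)/6 = 24/6 = 4; σ²_D = ((15−1)/6)² = 5.444
te_E = (5 + 4·7 + 9)/6 = 42/6 = 7; σ²_E = ((9−5)/6)² = 0.444
te_F = (8 + 4·13 + 18)/6 = 78/6 = 13; σ²_F = ((18−8)/6)² = 2.778
te_G = (1 + 4·2 + 3)/6 = 12/6 = 2; σ²_G = ((3−1)/6)² = 0.111

Forward pass:
ES_A = 0; EF_A = 9
ES_B = 0; EF_B = 12
ES_C = 0; EF_C = 3
ES_D = max(EF_B=12, EF_C=3) = 12; EF_D = 12+4 = 16
ES_E = 9; EF_E = 9+7 = 16
ES_F = max(EF_B=12, EF_C=3) = 12; EF_F = 12+13 = 25
ES_G = max(EF_C=3, EF_D=16, EF_E=16, EF_F=25) = 25; EF_G = 25+2 = 27
Expected project duration μ = 27 days. Critical path: B → F → G.

Variance along critical path = 4.000 + 2.778 + 0.111 = 6.889
σ = √6.889 = 2.625 days

2.62 days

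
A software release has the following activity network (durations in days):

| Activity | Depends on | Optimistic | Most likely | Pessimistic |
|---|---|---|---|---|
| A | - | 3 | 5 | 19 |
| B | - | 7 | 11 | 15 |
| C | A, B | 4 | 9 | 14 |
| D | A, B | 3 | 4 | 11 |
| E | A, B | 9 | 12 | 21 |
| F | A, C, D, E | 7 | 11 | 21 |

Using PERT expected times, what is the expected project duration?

te_A = (3 + 4·5 + 19)/6 = 42/6 = 7
te_B = (7 + 4·11 + 15)/6 = 66/6 = 11
te_C = (4 + 4·9 + 14)/6 = 54/6 = 9
te_D = (3 + 4·4 + 11)/6 = 30/6 = 5
te_E = (9 + 4·12 + 21)/6 = 78/6 = 13
te_F = (7 + 4·11 + 21)/6 = 72/6 = 12

Forward pass:
ES_A = 0; EF_A = 7
ES_B = 0; EF_B = 11
ES_C = max(EF_A=7, EF_B=11) = 11; EF_C = 11+9 = 20
ES_D = max(EF_A=7, EF_B=11) = 11; EF_D = 11+5 = 16
ES_E = max(EF_A=7, EF_B=11) = 11; EF_E = 11+13 = 24
ES_F = max(EF_A=7, EF_C=20, EF_D=16, EF_E=24) = 24; EF_F = 24+12 = 36
Expected project duration μ = 36 days. Critical path: B → E → F.

36 days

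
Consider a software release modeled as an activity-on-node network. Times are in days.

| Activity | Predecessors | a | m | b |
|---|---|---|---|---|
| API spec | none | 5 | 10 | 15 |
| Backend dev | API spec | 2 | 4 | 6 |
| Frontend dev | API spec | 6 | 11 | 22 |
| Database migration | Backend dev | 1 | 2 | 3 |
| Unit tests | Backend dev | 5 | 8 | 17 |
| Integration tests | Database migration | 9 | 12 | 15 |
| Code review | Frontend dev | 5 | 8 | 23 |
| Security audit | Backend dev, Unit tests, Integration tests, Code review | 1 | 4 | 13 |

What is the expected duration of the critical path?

37 days

te_API spec = (5 + 4·10 + 15)/6 = 60/6 = 10
te_Backend dev = (2 + 4·4 + 6)/6 = 24/6 = 4
te_Frontend dev = (6 + 4·11 + 22)/6 = 72/6 = 12
te_Database migration = (1 + 4·2 + 3)/6 = 12/6 = 2
te_Unit tests = (5 + 4·8 + 17)/6 = 54/6 = 9
te_Integration tests = (9 + 4·12 + 15)/6 = 72/6 = 12
te_Code review = (5 + 4·8 + 23)/6 = 60/6 = 10
te_Security audit = (1 + 4·4 + 13)/6 = 30/6 = 5

Forward pass:
ES_API spec = 0; EF_API spec = 10
ES_Backend dev = 10; EF_Backend dev = 10+4 = 14
ES_Frontend dev = 10; EF_Frontend dev = 10+12 = 22
ES_Database migration = 14; EF_Database migration = 14+2 = 16
ES_Unit tests = 14; EF_Unit tests = 14+9 = 23
ES_Integration tests = 16; EF_Integration tests = 16+12 = 28
ES_Code review = 22; EF_Code review = 22+10 = 32
ES_Security audit = max(EF_Backend dev=14, EF_Unit tests=23, EF_Integration tests=28, EF_Code review=32) = 32; EF_Security audit = 32+5 = 37
Expected project duration μ = 37 days. Critical path: API spec → Frontend dev → Code review → Security audit.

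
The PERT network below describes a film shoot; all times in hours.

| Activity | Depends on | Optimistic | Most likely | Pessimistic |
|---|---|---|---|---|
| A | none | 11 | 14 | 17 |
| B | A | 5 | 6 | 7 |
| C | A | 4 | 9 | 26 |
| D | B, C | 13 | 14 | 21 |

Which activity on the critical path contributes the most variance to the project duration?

C

te_A = (11 + 4·14 + 17)/6 = 84/6 = 14; σ²_A = ((17−11)/6)² = 1.000
te_B = (5 + 4·6 + 7)/6 = 36/6 = 6; σ²_B = ((7−5)/6)² = 0.111
te_C = (4 + 4·9 + 26)/6 = 66/6 = 11; σ²_C = ((26−4)/6)² = 13.444
te_D = (13 + 4·14 + 21)/6 = 90/6 = 15; σ²_D = ((21−13)/6)² = 1.778

Forward pass:
ES_A = 0; EF_A = 14
ES_B = 14; EF_B = 14+6 = 20
ES_C = 14; EF_C = 14+11 = 25
ES_D = max(EF_B=20, EF_C=25) = 25; EF_D = 25+15 = 40
Expected project duration μ = 40 hours. Critical path: A → C → D.

Variances on critical path: σ²_A=1.000, σ²_C=13.444, σ²_D=1.778.
Largest is σ²_C = 13.444.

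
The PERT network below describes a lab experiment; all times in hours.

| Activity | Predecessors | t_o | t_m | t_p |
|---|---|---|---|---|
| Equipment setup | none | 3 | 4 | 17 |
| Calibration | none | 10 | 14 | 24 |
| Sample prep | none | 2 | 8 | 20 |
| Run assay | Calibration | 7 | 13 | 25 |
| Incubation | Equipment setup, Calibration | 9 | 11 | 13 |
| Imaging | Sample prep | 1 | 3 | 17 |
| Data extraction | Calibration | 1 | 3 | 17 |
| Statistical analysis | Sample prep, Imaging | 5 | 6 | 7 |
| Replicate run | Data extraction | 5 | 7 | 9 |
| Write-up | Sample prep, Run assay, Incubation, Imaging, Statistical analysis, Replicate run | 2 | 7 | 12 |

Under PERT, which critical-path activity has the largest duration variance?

Run assay

te_Equipment setup = (3 + 4·4 + 17)/6 = 36/6 = 6; σ²_Equipment setup = ((17−3)/6)² = 5.444
te_Calibration = (10 + 4·14 + 24)/6 = 90/6 = 15; σ²_Calibration = ((24−10)/6)² = 5.444
te_Sample prep = (2 + 4·8 + 20)/6 = 54/6 = 9; σ²_Sample prep = ((20−2)/6)² = 9.000
te_Run assay = (7 + 4·13 + 25)/6 = 84/6 = 14; σ²_Run assay = ((25−7)/6)² = 9.000
te_Incubation = (9 + 4·11 + 13)/6 = 66/6 = 11; σ²_Incubation = ((13−9)/6)² = 0.444
te_Imaging = (1 + 4·3 + 17)/6 = 30/6 = 5; σ²_Imaging = ((17−1)/6)² = 7.111
te_Data extraction = (1 + 4·3 + 17)/6 = 30/6 = 5; σ²_Data extraction = ((17−1)/6)² = 7.111
te_Statistical analysis = (5 + 4·6 + 7)/6 = 36/6 = 6; σ²_Statistical analysis = ((7−5)/6)² = 0.111
te_Replicate run = (5 + 4·7 + 9)/6 = 42/6 = 7; σ²_Replicate run = ((9−5)/6)² = 0.444
te_Write-up = (2 + 4·7 + 12)/6 = 42/6 = 7; σ²_Write-up = ((12−2)/6)² = 2.778

Forward pass:
ES_Equipment setup = 0; EF_Equipment setup = 6
ES_Calibration = 0; EF_Calibration = 15
ES_Sample prep = 0; EF_Sample prep = 9
ES_Run assay = 15; EF_Run assay = 15+14 = 29
ES_Incubation = max(EF_Equipment setup=6, EF_Calibration=15) = 15; EF_Incubation = 15+11 = 26
ES_Imaging = 9; EF_Imaging = 9+5 = 14
ES_Data extraction = 15; EF_Data extraction = 15+5 = 20
ES_Statistical analysis = max(EF_Sample prep=9, EF_Imaging=14) = 14; EF_Statistical analysis = 14+6 = 20
ES_Replicate run = 20; EF_Replicate run = 20+7 = 27
ES_Write-up = max(EF_Sample prep=9, EF_Run assay=29, EF_Incubation=26, EF_Imaging=14, EF_Statistical analysis=20, EF_Replicate run=27) = 29; EF_Write-up = 29+7 = 36
Expected project duration μ = 36 hours. Critical path: Calibration → Run assay → Write-up.

Variances on critical path: σ²_Calibration=5.444, σ²_Run assay=9.000, σ²_Write-up=2.778.
Largest is σ²_Run assay = 9.000.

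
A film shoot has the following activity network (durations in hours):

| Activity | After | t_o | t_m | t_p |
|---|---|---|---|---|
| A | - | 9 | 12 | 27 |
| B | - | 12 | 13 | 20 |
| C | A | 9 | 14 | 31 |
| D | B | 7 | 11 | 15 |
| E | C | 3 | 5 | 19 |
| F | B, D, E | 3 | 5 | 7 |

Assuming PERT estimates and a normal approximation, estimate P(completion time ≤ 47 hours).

0.819

te_A = (9 + 4·12 + 27)/6 = 84/6 = 14; σ²_A = ((27−9)/6)² = 9.000
te_B = (12 + 4·13 + 20)/6 = 84/6 = 14; σ²_B = ((20−12)/6)² = 1.778
te_C = (9 + 4·14 + 31)/6 = 96/6 = 16; σ²_C = ((31−9)/6)² = 13.444
te_D = (7 + 4·11 + 15)/6 = 66/6 = 11; σ²_D = ((15−7)/6)² = 1.778
te_E = (3 + 4·5 + 19)/6 = 42/6 = 7; σ²_E = ((19−3)/6)² = 7.111
te_F = (3 + 4·5 + 7)/6 = 30/6 = 5; σ²_F = ((7−3)/6)² = 0.444

Forward pass:
ES_A = 0; EF_A = 14
ES_B = 0; EF_B = 14
ES_C = 14; EF_C = 14+16 = 30
ES_D = 14; EF_D = 14+11 = 25
ES_E = 30; EF_E = 30+7 = 37
ES_F = max(EF_B=14, EF_D=25, EF_E=37) = 37; EF_F = 37+5 = 42
Expected project duration μ = 42 hours. Critical path: A → C → E → F.

Variance along critical path = 9.000 + 13.444 + 7.111 + 0.444 = 30.000; σ = √30.000 = 5.477 hours.
Z = (47 − 42) / 5.477 = 0.913
P(T ≤ 47) = Φ(0.913) ≈ 0.819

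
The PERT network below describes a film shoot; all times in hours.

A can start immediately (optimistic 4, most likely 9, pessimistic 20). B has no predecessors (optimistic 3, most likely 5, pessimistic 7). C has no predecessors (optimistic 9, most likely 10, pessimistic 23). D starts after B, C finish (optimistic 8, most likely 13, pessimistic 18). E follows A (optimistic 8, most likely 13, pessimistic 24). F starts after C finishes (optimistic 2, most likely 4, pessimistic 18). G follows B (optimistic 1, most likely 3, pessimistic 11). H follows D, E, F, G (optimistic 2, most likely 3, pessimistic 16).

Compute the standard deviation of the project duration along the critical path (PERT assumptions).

3.70 hours

te_A = (4 + 4·9 + 20)/6 = 60/6 = 10; σ²_A = ((20−4)/6)² = 7.111
te_B = (3 + 4·5 + 7)/6 = 30/6 = 5; σ²_B = ((7−3)/6)² = 0.444
te_C = (9 + 4·10 + 23)/6 = 72/6 = 12; σ²_C = ((23−9)/6)² = 5.444
te_D = (8 + 4·13 + 18)/6 = 78/6 = 13; σ²_D = ((18−8)/6)² = 2.778
te_E = (8 + 4·13 + 24)/6 = 84/6 = 14; σ²_E = ((24−8)/6)² = 7.111
te_F = (2 + 4·4 + 18)/6 = 36/6 = 6; σ²_F = ((18−2)/6)² = 7.111
te_G = (1 + 4·3 + 11)/6 = 24/6 = 4; σ²_G = ((11−1)/6)² = 2.778
te_H = (2 + 4·3 + 16)/6 = 30/6 = 5; σ²_H = ((16−2)/6)² = 5.444

Forward pass:
ES_A = 0; EF_A = 10
ES_B = 0; EF_B = 5
ES_C = 0; EF_C = 12
ES_D = max(EF_B=5, EF_C=12) = 12; EF_D = 12+13 = 25
ES_E = 10; EF_E = 10+14 = 24
ES_F = 12; EF_F = 12+6 = 18
ES_G = 5; EF_G = 5+4 = 9
ES_H = max(EF_D=25, EF_E=24, EF_F=18, EF_G=9) = 25; EF_H = 25+5 = 30
Expected project duration μ = 30 hours. Critical path: C → D → H.

Variance along critical path = 5.444 + 2.778 + 5.444 = 13.667
σ = √13.667 = 3.697 hours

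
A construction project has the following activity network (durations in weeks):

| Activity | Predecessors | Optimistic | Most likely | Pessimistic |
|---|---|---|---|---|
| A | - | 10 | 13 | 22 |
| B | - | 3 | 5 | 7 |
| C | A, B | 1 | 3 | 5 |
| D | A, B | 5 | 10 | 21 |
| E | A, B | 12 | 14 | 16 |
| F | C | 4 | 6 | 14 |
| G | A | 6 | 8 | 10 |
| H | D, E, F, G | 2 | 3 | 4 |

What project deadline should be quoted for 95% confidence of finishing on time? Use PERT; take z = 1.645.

te_A = (10 + 4·13 + 22)/6 = 84/6 = 14; σ²_A = ((22−10)/6)² = 4.000
te_B = (3 + 4·5 + 7)/6 = 30/6 = 5; σ²_B = ((7−3)/6)² = 0.444
te_C = (1 + 4·3 + 5)/6 = 18/6 = 3; σ²_C = ((5−1)/6)² = 0.444
te_D = (5 + 4·10 + 21)/6 = 66/6 = 11; σ²_D = ((21−5)/6)² = 7.111
te_E = (12 + 4·14 + 16)/6 = 84/6 = 14; σ²_E = ((16−12)/6)² = 0.444
te_F = (4 + 4·6 + 14)/6 = 42/6 = 7; σ²_F = ((14−4)/6)² = 2.778
te_G = (6 + 4·8 + 10)/6 = 48/6 = 8; σ²_G = ((10−6)/6)² = 0.444
te_H = (2 + 4·3 + 4)/6 = 18/6 = 3; σ²_H = ((4−2)/6)² = 0.111

Forward pass:
ES_A = 0; EF_A = 14
ES_B = 0; EF_B = 5
ES_C = max(EF_A=14, EF_B=5) = 14; EF_C = 14+3 = 17
ES_D = max(EF_A=14, EF_B=5) = 14; EF_D = 14+11 = 25
ES_E = max(EF_A=14, EF_B=5) = 14; EF_E = 14+14 = 28
ES_F = 17; EF_F = 17+7 = 24
ES_G = 14; EF_G = 14+8 = 22
ES_H = max(EF_D=25, EF_E=28, EF_F=24, EF_G=22) = 28; EF_H = 28+3 = 31
Expected project duration μ = 31 weeks. Critical path: A → E → H.

Variance along critical path = 4.000 + 0.444 + 0.111 = 4.556; σ = 2.134 weeks.
D = μ + z·σ = 31 + 1.645·2.134 = 34.5 weeks

34.5 weeks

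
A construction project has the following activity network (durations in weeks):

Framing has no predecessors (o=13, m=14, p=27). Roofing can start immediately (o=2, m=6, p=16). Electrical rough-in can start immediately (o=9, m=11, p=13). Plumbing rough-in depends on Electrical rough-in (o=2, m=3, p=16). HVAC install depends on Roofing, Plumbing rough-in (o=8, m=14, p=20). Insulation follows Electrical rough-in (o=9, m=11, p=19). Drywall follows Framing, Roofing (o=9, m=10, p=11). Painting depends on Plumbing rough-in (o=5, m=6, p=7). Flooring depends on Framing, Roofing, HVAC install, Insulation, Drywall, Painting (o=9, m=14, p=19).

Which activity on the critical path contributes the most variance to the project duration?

te_Framing = (13 + 4·14 + 27)/6 = 96/6 = 16; σ²_Framing = ((27−13)/6)² = 5.444
te_Roofing = (2 + 4·6 + 16)/6 = 42/6 = 7; σ²_Roofing = ((16−2)/6)² = 5.444
te_Electrical rough-in = (9 + 4·11 + 13)/6 = 66/6 = 11; σ²_Electrical rough-in = ((13−9)/6)² = 0.444
te_Plumbing rough-in = (2 + 4·3 + 16)/6 = 30/6 = 5; σ²_Plumbing rough-in = ((16−2)/6)² = 5.444
te_HVAC install = (8 + 4·14 + 20)/6 = 84/6 = 14; σ²_HVAC install = ((20−8)/6)² = 4.000
te_Insulation = (9 + 4·11 + 19)/6 = 72/6 = 12; σ²_Insulation = ((19−9)/6)² = 2.778
te_Drywall = (9 + 4·10 + 11)/6 = 60/6 = 10; σ²_Drywall = ((11−9)/6)² = 0.111
te_Painting = (5 + 4·6 + 7)/6 = 36/6 = 6; σ²_Painting = ((7−5)/6)² = 0.111
te_Flooring = (9 + 4·14 + 19)/6 = 84/6 = 14; σ²_Flooring = ((19−9)/6)² = 2.778

Forward pass:
ES_Framing = 0; EF_Framing = 16
ES_Roofing = 0; EF_Roofing = 7
ES_Electrical rough-in = 0; EF_Electrical rough-in = 11
ES_Plumbing rough-in = 11; EF_Plumbing rough-in = 11+5 = 16
ES_HVAC install = max(EF_Roofing=7, EF_Plumbing rough-in=16) = 16; EF_HVAC install = 16+14 = 30
ES_Insulation = 11; EF_Insulation = 11+12 = 23
ES_Drywall = max(EF_Framing=16, EF_Roofing=7) = 16; EF_Drywall = 16+10 = 26
ES_Painting = 16; EF_Painting = 16+6 = 22
ES_Flooring = max(EF_Framing=16, EF_Roofing=7, EF_HVAC install=30, EF_Insulation=23, EF_Drywall=26, EF_Painting=22) = 30; EF_Flooring = 30+14 = 44
Expected project duration μ = 44 weeks. Critical path: Electrical rough-in → Plumbing rough-in → HVAC install → Flooring.

Variances on critical path: σ²_Electrical rough-in=0.444, σ²_Plumbing rough-in=5.444, σ²_HVAC install=4.000, σ²_Flooring=2.778.
Largest is σ²_Plumbing rough-in = 5.444.

Plumbing rough-in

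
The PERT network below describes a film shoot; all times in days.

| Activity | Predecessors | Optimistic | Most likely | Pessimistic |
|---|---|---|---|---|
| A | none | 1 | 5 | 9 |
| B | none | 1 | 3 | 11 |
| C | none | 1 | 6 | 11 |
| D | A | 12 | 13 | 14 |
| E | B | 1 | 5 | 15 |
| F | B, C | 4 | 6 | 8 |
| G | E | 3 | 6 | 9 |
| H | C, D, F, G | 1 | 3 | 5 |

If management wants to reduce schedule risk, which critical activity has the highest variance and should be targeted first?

A

te_A = (1 + 4·5 + 9)/6 = 30/6 = 5; σ²_A = ((9−1)/6)² = 1.778
te_B = (1 + 4·3 + 11)/6 = 24/6 = 4; σ²_B = ((11−1)/6)² = 2.778
te_C = (1 + 4·6 + 11)/6 = 36/6 = 6; σ²_C = ((11−1)/6)² = 2.778
te_D = (12 + 4·13 + 14)/6 = 78/6 = 13; σ²_D = ((14−12)/6)² = 0.111
te_E = (1 + 4·5 + 15)/6 = 36/6 = 6; σ²_E = ((15−1)/6)² = 5.444
te_F = (4 + 4·6 + 8)/6 = 36/6 = 6; σ²_F = ((8−4)/6)² = 0.444
te_G = (3 + 4·6 + 9)/6 = 36/6 = 6; σ²_G = ((9−3)/6)² = 1.000
te_H = (1 + 4·3 + 5)/6 = 18/6 = 3; σ²_H = ((5−1)/6)² = 0.444

Forward pass:
ES_A = 0; EF_A = 5
ES_B = 0; EF_B = 4
ES_C = 0; EF_C = 6
ES_D = 5; EF_D = 5+13 = 18
ES_E = 4; EF_E = 4+6 = 10
ES_F = max(EF_B=4, EF_C=6) = 6; EF_F = 6+6 = 12
ES_G = 10; EF_G = 10+6 = 16
ES_H = max(EF_C=6, EF_D=18, EF_F=12, EF_G=16) = 18; EF_H = 18+3 = 21
Expected project duration μ = 21 days. Critical path: A → D → H.

Variances on critical path: σ²_A=1.778, σ²_D=0.111, σ²_H=0.444.
Largest is σ²_A = 1.778.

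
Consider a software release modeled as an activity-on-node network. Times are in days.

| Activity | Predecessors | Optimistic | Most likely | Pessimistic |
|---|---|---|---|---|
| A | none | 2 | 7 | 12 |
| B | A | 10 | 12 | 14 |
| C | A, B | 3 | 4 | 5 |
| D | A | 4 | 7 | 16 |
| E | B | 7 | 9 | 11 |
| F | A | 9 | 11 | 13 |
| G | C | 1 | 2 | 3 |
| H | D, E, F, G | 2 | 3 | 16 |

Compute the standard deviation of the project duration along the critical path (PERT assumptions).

te_A = (2 + 4·7 + 12)/6 = 42/6 = 7; σ²_A = ((12−2)/6)² = 2.778
te_B = (10 + 4·12 + 14)/6 = 72/6 = 12; σ²_B = ((14−10)/6)² = 0.444
te_C = (3 + 4·4 + 5)/6 = 24/6 = 4; σ²_C = ((5−3)/6)² = 0.111
te_D = (4 + 4·7 + 16)/6 = 48/6 = 8; σ²_D = ((16−4)/6)² = 4.000
te_E = (7 + 4·9 + 11)/6 = 54/6 = 9; σ²_E = ((11−7)/6)² = 0.444
te_F = (9 + 4·11 + 13)/6 = 66/6 = 11; σ²_F = ((13−9)/6)² = 0.444
te_G = (1 + 4·2 + 3)/6 = 12/6 = 2; σ²_G = ((3−1)/6)² = 0.111
te_H = (2 + 4·3 + 16)/6 = 30/6 = 5; σ²_H = ((16−2)/6)² = 5.444

Forward pass:
ES_A = 0; EF_A = 7
ES_B = 7; EF_B = 7+12 = 19
ES_C = max(EF_A=7, EF_B=19) = 19; EF_C = 19+4 = 23
ES_D = 7; EF_D = 7+8 = 15
ES_E = 19; EF_E = 19+9 = 28
ES_F = 7; EF_F = 7+11 = 18
ES_G = 23; EF_G = 23+2 = 25
ES_H = max(EF_D=15, EF_E=28, EF_F=18, EF_G=25) = 28; EF_H = 28+5 = 33
Expected project duration μ = 33 days. Critical path: A → B → E → H.

Variance along critical path = 2.778 + 0.444 + 0.444 + 5.444 = 9.111
σ = √9.111 = 3.018 days

3.02 days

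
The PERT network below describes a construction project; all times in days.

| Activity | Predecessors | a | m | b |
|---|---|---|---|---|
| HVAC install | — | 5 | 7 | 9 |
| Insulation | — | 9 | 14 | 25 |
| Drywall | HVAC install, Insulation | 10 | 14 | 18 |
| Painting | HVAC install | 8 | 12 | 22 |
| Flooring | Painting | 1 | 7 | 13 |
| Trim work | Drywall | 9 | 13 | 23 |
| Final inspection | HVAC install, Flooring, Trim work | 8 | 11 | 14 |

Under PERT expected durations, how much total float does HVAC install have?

8 days

te_HVAC install = (5 + 4·7 + 9)/6 = 42/6 = 7
te_Insulation = (9 + 4·14 + 25)/6 = 90/6 = 15
te_Drywall = (10 + 4·14 + 18)/6 = 84/6 = 14
te_Painting = (8 + 4·12 + 22)/6 = 78/6 = 13
te_Flooring = (1 + 4·7 + 13)/6 = 42/6 = 7
te_Trim work = (9 + 4·13 + 23)/6 = 84/6 = 14
te_Final inspection = (8 + 4·11 + 14)/6 = 66/6 = 11

Forward pass:
ES_HVAC install = 0; EF_HVAC install = 7
ES_Insulation = 0; EF_Insulation = 15
ES_Drywall = max(EF_HVAC install=7, EF_Insulation=15) = 15; EF_Drywall = 15+14 = 29
ES_Painting = 7; EF_Painting = 7+13 = 20
ES_Flooring = 20; EF_Flooring = 20+7 = 27
ES_Trim work = 29; EF_Trim work = 29+14 = 43
ES_Final inspection = max(EF_HVAC install=7, EF_Flooring=27, EF_Trim work=43) = 43; EF_Final inspection = 43+11 = 54
Expected project duration μ = 54 days. Critical path: Insulation → Drywall → Trim work → Final inspection.

Backward pass:
LF_Final inspection = 54; LS_Final inspection = 54−11 = 43
LF_Trim work = LS_Final inspection = 43; LS_Trim work = 43−14 = 29
LF_Flooring = LS_Final inspection = 43; LS_Flooring = 43−7 = 36
LF_Painting = LS_Flooring = 36; LS_Painting = 36−13 = 23
LF_Drywall = LS_Trim work = 29; LS_Drywall = 29−14 = 15
LF_Insulation = LS_Drywall = 15; LS_Insulation = 15−15 = 0
LF_HVAC install = min(LS_Drywall=15, LS_Painting=23, LS_Final inspection=43) = 15; LS_HVAC install = 15−7 = 8
Slack_HVAC install = LS_HVAC install − ES_HVAC install = 8 − 0 = 8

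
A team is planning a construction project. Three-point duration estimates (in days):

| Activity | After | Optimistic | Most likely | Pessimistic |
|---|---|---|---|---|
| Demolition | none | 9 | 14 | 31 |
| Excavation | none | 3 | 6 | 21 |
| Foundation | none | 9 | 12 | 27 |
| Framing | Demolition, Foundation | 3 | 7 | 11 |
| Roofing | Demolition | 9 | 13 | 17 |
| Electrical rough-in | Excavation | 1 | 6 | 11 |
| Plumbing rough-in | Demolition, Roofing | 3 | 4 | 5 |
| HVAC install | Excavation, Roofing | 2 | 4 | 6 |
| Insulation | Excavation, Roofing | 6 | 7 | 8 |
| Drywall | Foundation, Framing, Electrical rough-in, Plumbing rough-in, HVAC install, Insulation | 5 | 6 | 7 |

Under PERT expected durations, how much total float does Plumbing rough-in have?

te_Demolition = (9 + 4·14 + 31)/6 = 96/6 = 16
te_Excavation = (3 + 4·6 + 21)/6 = 48/6 = 8
te_Foundation = (9 + 4·12 + 27)/6 = 84/6 = 14
te_Framing = (3 + 4·7 + 11)/6 = 42/6 = 7
te_Roofing = (9 + 4·13 + 17)/6 = 78/6 = 13
te_Electrical rough-in = (1 + 4·6 + 11)/6 = 36/6 = 6
te_Plumbing rough-in = (3 + 4·4 + 5)/6 = 24/6 = 4
te_HVAC install = (2 + 4·4 + 6)/6 = 24/6 = 4
te_Insulation = (6 + 4·7 + 8)/6 = 42/6 = 7
te_Drywall = (5 + 4·6 + 7)/6 = 36/6 = 6

Forward pass:
ES_Demolition = 0; EF_Demolition = 16
ES_Excavation = 0; EF_Excavation = 8
ES_Foundation = 0; EF_Foundation = 14
ES_Framing = max(EF_Demolition=16, EF_Foundation=14) = 16; EF_Framing = 16+7 = 23
ES_Roofing = 16; EF_Roofing = 16+13 = 29
ES_Electrical rough-in = 8; EF_Electrical rough-in = 8+6 = 14
ES_Plumbing rough-in = max(EF_Demolition=16, EF_Roofing=29) = 29; EF_Plumbing rough-in = 29+4 = 33
ES_HVAC install = max(EF_Excavation=8, EF_Roofing=29) = 29; EF_HVAC install = 29+4 = 33
ES_Insulation = max(EF_Excavation=8, EF_Roofing=29) = 29; EF_Insulation = 29+7 = 36
ES_Drywall = max(EF_Foundation=14, EF_Framing=23, EF_Electrical rough-in=14, EF_Plumbing rough-in=33, EF_HVAC install=33, EF_Insulation=36) = 36; EF_Drywall = 36+6 = 42
Expected project duration μ = 42 days. Critical path: Demolition → Roofing → Insulation → Drywall.

Backward pass:
LF_Drywall = 42; LS_Drywall = 42−6 = 36
LF_Insulation = LS_Drywall = 36; LS_Insulation = 36−7 = 29
LF_HVAC install = LS_Drywall = 36; LS_HVAC install = 36−4 = 32
LF_Plumbing rough-in = LS_Drywall = 36; LS_Plumbing rough-in = 36−4 = 32
LF_Electrical rough-in = LS_Drywall = 36; LS_Electrical rough-in = 36−6 = 30
LF_Roofing = min(LS_Plumbing rough-in=32, LS_HVAC install=32, LS_Insulation=29) = 29; LS_Roofing = 29−13 = 16
LF_Framing = LS_Drywall = 36; LS_Framing = 36−7 = 29
LF_Foundation = min(LS_Framing=29, LS_Drywall=36) = 29; LS_Foundation = 29−14 = 15
LF_Excavation = min(LS_Electrical rough-in=30, LS_HVAC install=32, LS_Insulation=29) = 29; LS_Excavation = 29−8 = 21
LF_Demolition = min(LS_Framing=29, LS_Roofing=16, LS_Plumbing rough-in=32) = 16; LS_Demolition = 16−16 = 0
Slack_Plumbing rough-in = LS_Plumbing rough-in − ES_Plumbing rough-in = 32 − 29 = 3

3 days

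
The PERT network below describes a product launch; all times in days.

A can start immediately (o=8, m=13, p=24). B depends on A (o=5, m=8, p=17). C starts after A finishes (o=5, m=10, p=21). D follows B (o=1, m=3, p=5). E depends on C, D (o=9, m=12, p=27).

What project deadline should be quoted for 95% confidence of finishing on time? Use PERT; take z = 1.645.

te_A = (8 + 4·13 + 24)/6 = 84/6 = 14; σ²_A = ((24−8)/6)² = 7.111
te_B = (5 + 4·8 + 17)/6 = 54/6 = 9; σ²_B = ((17−5)/6)² = 4.000
te_C = (5 + 4·10 + 21)/6 = 66/6 = 11; σ²_C = ((21−5)/6)² = 7.111
te_D = (1 + 4·3 + 5)/6 = 18/6 = 3; σ²_D = ((5−1)/6)² = 0.444
te_E = (9 + 4·12 + 27)/6 = 84/6 = 14; σ²_E = ((27−9)/6)² = 9.000

Forward pass:
ES_A = 0; EF_A = 14
ES_B = 14; EF_B = 14+9 = 23
ES_C = 14; EF_C = 14+11 = 25
ES_D = 23; EF_D = 23+3 = 26
ES_E = max(EF_C=25, EF_D=26) = 26; EF_E = 26+14 = 40
Expected project duration μ = 40 days. Critical path: A → B → D → E.

Variance along critical path = 7.111 + 4.000 + 0.444 + 9.000 = 20.556; σ = 4.534 days.
D = μ + z·σ = 40 + 1.645·4.534 = 47.5 days

47.5 days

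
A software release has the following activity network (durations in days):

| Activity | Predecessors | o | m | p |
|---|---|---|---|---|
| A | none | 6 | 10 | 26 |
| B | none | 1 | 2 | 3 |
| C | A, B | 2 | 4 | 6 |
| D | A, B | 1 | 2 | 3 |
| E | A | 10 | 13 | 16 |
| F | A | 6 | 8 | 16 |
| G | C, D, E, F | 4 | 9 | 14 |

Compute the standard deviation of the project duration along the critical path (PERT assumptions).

te_A = (6 + 4·10 + 26)/6 = 72/6 = 12; σ²_A = ((26−6)/6)² = 11.111
te_B = (1 + 4·2 + 3)/6 = 12/6 = 2; σ²_B = ((3−1)/6)² = 0.111
te_C = (2 + 4·4 + 6)/6 = 24/6 = 4; σ²_C = ((6−2)/6)² = 0.444
te_D = (1 + 4·2 + 3)/6 = 12/6 = 2; σ²_D = ((3−1)/6)² = 0.111
te_E = (10 + 4·13 + 16)/6 = 78/6 = 13; σ²_E = ((16−10)/6)² = 1.000
te_F = (6 + 4·8 + 16)/6 = 54/6 = 9; σ²_F = ((16−6)/6)² = 2.778
te_G = (4 + 4·9 + 14)/6 = 54/6 = 9; σ²_G = ((14−4)/6)² = 2.778

Forward pass:
ES_A = 0; EF_A = 12
ES_B = 0; EF_B = 2
ES_C = max(EF_A=12, EF_B=2) = 12; EF_C = 12+4 = 16
ES_D = max(EF_A=12, EF_B=2) = 12; EF_D = 12+2 = 14
ES_E = 12; EF_E = 12+13 = 25
ES_F = 12; EF_F = 12+9 = 21
ES_G = max(EF_C=16, EF_D=14, EF_E=25, EF_F=21) = 25; EF_G = 25+9 = 34
Expected project duration μ = 34 days. Critical path: A → E → G.

Variance along critical path = 11.111 + 1.000 + 2.778 = 14.889
σ = √14.889 = 3.859 days

3.86 days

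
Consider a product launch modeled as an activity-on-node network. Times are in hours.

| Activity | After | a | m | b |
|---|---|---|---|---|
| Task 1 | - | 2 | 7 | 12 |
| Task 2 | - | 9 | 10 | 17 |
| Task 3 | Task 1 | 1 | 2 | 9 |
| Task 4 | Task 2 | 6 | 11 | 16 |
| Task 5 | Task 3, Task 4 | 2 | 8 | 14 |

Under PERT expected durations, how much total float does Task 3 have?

te_Task 1 = (2 + 4·7 + 12)/6 = 42/6 = 7
te_Task 2 = (9 + 4·10 + 17)/6 = 66/6 = 11
te_Task 3 = (1 + 4·2 + 9)/6 = 18/6 = 3
te_Task 4 = (6 + 4·11 + 16)/6 = 66/6 = 11
te_Task 5 = (2 + 4·8 + 14)/6 = 48/6 = 8

Forward pass:
ES_Task 1 = 0; EF_Task 1 = 7
ES_Task 2 = 0; EF_Task 2 = 11
ES_Task 3 = 7; EF_Task 3 = 7+3 = 10
ES_Task 4 = 11; EF_Task 4 = 11+11 = 22
ES_Task 5 = max(EF_Task 3=10, EF_Task 4=22) = 22; EF_Task 5 = 22+8 = 30
Expected project duration μ = 30 hours. Critical path: Task 2 → Task 4 → Task 5.

Backward pass:
LF_Task 5 = 30; LS_Task 5 = 30−8 = 22
LF_Task 4 = LS_Task 5 = 22; LS_Task 4 = 22−11 = 11
LF_Task 3 = LS_Task 5 = 22; LS_Task 3 = 22−3 = 19
LF_Task 2 = LS_Task 4 = 11; LS_Task 2 = 11−11 = 0
LF_Task 1 = LS_Task 3 = 19; LS_Task 1 = 19−7 = 12
Slack_Task 3 = LS_Task 3 − ES_Task 3 = 19 − 7 = 12

12 hours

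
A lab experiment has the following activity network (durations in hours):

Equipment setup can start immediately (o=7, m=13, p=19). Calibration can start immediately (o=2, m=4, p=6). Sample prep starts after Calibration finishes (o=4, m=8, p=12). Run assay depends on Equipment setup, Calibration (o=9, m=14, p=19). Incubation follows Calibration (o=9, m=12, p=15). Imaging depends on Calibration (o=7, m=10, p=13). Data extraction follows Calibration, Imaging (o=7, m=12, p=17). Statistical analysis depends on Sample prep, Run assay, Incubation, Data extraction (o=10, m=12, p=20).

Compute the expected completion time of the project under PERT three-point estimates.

te_Equipment setup = (7 + 4·13 + 19)/6 = 78/6 = 13
te_Calibration = (2 + 4·4 + 6)/6 = 24/6 = 4
te_Sample prep = (4 + 4·8 + 12)/6 = 48/6 = 8
te_Run assay = (9 + 4·14 + 19)/6 = 84/6 = 14
te_Incubation = (9 + 4·12 + 15)/6 = 72/6 = 12
te_Imaging = (7 + 4·10 + 13)/6 = 60/6 = 10
te_Data extraction = (7 + 4·12 + 17)/6 = 72/6 = 12
te_Statistical analysis = (10 + 4·12 + 20)/6 = 78/6 = 13

Forward pass:
ES_Equipment setup = 0; EF_Equipment setup = 13
ES_Calibration = 0; EF_Calibration = 4
ES_Sample prep = 4; EF_Sample prep = 4+8 = 12
ES_Run assay = max(EF_Equipment setup=13, EF_Calibration=4) = 13; EF_Run assay = 13+14 = 27
ES_Incubation = 4; EF_Incubation = 4+12 = 16
ES_Imaging = 4; EF_Imaging = 4+10 = 14
ES_Data extraction = max(EF_Calibration=4, EF_Imaging=14) = 14; EF_Data extraction = 14+12 = 26
ES_Statistical analysis = max(EF_Sample prep=12, EF_Run assay=27, EF_Incubation=16, EF_Data extraction=26) = 27; EF_Statistical analysis = 27+13 = 40
Expected project duration μ = 40 hours. Critical path: Equipment setup → Run assay → Statistical analysis.

40 hours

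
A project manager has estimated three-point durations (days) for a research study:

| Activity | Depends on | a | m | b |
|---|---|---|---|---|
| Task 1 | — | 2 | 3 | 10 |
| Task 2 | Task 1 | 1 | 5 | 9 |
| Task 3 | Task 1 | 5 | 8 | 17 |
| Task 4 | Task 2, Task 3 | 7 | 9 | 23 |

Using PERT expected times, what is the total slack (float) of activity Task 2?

4 days

te_Task 1 = (2 + 4·3 + 10)/6 = 24/6 = 4
te_Task 2 = (1 + 4·5 + 9)/6 = 30/6 = 5
te_Task 3 = (5 + 4·8 + 17)/6 = 54/6 = 9
te_Task 4 = (7 + 4·9 + 23)/6 = 66/6 = 11

Forward pass:
ES_Task 1 = 0; EF_Task 1 = 4
ES_Task 2 = 4; EF_Task 2 = 4+5 = 9
ES_Task 3 = 4; EF_Task 3 = 4+9 = 13
ES_Task 4 = max(EF_Task 2=9, EF_Task 3=13) = 13; EF_Task 4 = 13+11 = 24
Expected project duration μ = 24 days. Critical path: Task 1 → Task 3 → Task 4.

Backward pass:
LF_Task 4 = 24; LS_Task 4 = 24−11 = 13
LF_Task 3 = LS_Task 4 = 13; LS_Task 3 = 13−9 = 4
LF_Task 2 = LS_Task 4 = 13; LS_Task 2 = 13−5 = 8
LF_Task 1 = min(LS_Task 2=8, LS_Task 3=4) = 4; LS_Task 1 = 4−4 = 0
Slack_Task 2 = LS_Task 2 − ES_Task 2 = 8 − 4 = 4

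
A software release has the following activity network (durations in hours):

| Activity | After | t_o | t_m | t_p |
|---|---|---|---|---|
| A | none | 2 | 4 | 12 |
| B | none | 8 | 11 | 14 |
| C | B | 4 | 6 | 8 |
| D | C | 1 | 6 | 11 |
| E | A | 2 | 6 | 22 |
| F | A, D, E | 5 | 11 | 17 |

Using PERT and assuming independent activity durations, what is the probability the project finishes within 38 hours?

0.918

te_A = (2 + 4·4 + 12)/6 = 30/6 = 5; σ²_A = ((12−2)/6)² = 2.778
te_B = (8 + 4·11 + 14)/6 = 66/6 = 11; σ²_B = ((14−8)/6)² = 1.000
te_C = (4 + 4·6 + 8)/6 = 36/6 = 6; σ²_C = ((8−4)/6)² = 0.444
te_D = (1 + 4·6 + 11)/6 = 36/6 = 6; σ²_D = ((11−1)/6)² = 2.778
te_E = (2 + 4·6 + 22)/6 = 48/6 = 8; σ²_E = ((22−2)/6)² = 11.111
te_F = (5 + 4·11 + 17)/6 = 66/6 = 11; σ²_F = ((17−5)/6)² = 4.000

Forward pass:
ES_A = 0; EF_A = 5
ES_B = 0; EF_B = 11
ES_C = 11; EF_C = 11+6 = 17
ES_D = 17; EF_D = 17+6 = 23
ES_E = 5; EF_E = 5+8 = 13
ES_F = max(EF_A=5, EF_D=23, EF_E=13) = 23; EF_F = 23+11 = 34
Expected project duration μ = 34 hours. Critical path: B → C → D → F.

Variance along critical path = 1.000 + 0.444 + 2.778 + 4.000 = 8.222; σ = √8.222 = 2.867 hours.
Z = (38 − 34) / 2.867 = 1.395
P(T ≤ 38) = Φ(1.395) ≈ 0.918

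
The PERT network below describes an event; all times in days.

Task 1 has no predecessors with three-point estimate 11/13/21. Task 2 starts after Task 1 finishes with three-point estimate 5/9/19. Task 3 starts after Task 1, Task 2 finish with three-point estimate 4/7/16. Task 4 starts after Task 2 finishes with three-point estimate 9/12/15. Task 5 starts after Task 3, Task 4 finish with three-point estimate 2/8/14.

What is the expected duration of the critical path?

te_Task 1 = (11 + 4·13 + 21)/6 = 84/6 = 14
te_Task 2 = (5 + 4·9 + 19)/6 = 60/6 = 10
te_Task 3 = (4 + 4·7 + 16)/6 = 48/6 = 8
te_Task 4 = (9 + 4·12 + 15)/6 = 72/6 = 12
te_Task 5 = (2 + 4·8 + 14)/6 = 48/6 = 8

Forward pass:
ES_Task 1 = 0; EF_Task 1 = 14
ES_Task 2 = 14; EF_Task 2 = 14+10 = 24
ES_Task 3 = max(EF_Task 1=14, EF_Task 2=24) = 24; EF_Task 3 = 24+8 = 32
ES_Task 4 = 24; EF_Task 4 = 24+12 = 36
ES_Task 5 = max(EF_Task 3=32, EF_Task 4=36) = 36; EF_Task 5 = 36+8 = 44
Expected project duration μ = 44 days. Critical path: Task 1 → Task 2 → Task 4 → Task 5.

44 days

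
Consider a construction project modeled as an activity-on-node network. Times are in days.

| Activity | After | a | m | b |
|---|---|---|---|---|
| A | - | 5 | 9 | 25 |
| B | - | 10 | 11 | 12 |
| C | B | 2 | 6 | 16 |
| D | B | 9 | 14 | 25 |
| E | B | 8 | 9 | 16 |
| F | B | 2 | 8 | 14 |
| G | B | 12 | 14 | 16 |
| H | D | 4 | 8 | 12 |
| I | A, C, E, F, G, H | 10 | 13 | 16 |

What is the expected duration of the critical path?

47 days

te_A = (5 + 4·9 + 25)/6 = 66/6 = 11
te_B = (10 + 4·11 + 12)/6 = 66/6 = 11
te_C = (2 + 4·6 + 16)/6 = 42/6 = 7
te_D = (9 + 4·14 + 25)/6 = 90/6 = 15
te_E = (8 + 4·9 + 16)/6 = 60/6 = 10
te_F = (2 + 4·8 + 14)/6 = 48/6 = 8
te_G = (12 + 4·14 + 16)/6 = 84/6 = 14
te_H = (4 + 4·8 + 12)/6 = 48/6 = 8
te_I = (10 + 4·13 + 16)/6 = 78/6 = 13

Forward pass:
ES_A = 0; EF_A = 11
ES_B = 0; EF_B = 11
ES_C = 11; EF_C = 11+7 = 18
ES_D = 11; EF_D = 11+15 = 26
ES_E = 11; EF_E = 11+10 = 21
ES_F = 11; EF_F = 11+8 = 19
ES_G = 11; EF_G = 11+14 = 25
ES_H = 26; EF_H = 26+8 = 34
ES_I = max(EF_A=11, EF_C=18, EF_E=21, EF_F=19, EF_G=25, EF_H=34) = 34; EF_I = 34+13 = 47
Expected project duration μ = 47 days. Critical path: B → D → H → I.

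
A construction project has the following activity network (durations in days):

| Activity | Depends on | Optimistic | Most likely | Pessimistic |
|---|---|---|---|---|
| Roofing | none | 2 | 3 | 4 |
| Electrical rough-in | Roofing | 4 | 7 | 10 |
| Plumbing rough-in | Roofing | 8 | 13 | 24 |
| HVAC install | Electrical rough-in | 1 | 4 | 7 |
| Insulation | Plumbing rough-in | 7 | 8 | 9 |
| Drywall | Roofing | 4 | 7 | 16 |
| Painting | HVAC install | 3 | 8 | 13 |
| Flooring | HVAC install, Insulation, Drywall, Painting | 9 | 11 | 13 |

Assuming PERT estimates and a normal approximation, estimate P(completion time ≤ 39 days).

0.859

te_Roofing = (2 + 4·3 + 4)/6 = 18/6 = 3; σ²_Roofing = ((4−2)/6)² = 0.111
te_Electrical rough-in = (4 + 4·7 + 10)/6 = 42/6 = 7; σ²_Electrical rough-in = ((10−4)/6)² = 1.000
te_Plumbing rough-in = (8 + 4·13 + 24)/6 = 84/6 = 14; σ²_Plumbing rough-in = ((24−8)/6)² = 7.111
te_HVAC install = (1 + 4·4 + 7)/6 = 24/6 = 4; σ²_HVAC install = ((7−1)/6)² = 1.000
te_Insulation = (7 + 4·8 + 9)/6 = 48/6 = 8; σ²_Insulation = ((9−7)/6)² = 0.111
te_Drywall = (4 + 4·7 + 16)/6 = 48/6 = 8; σ²_Drywall = ((16−4)/6)² = 4.000
te_Painting = (3 + 4·8 + 13)/6 = 48/6 = 8; σ²_Painting = ((13−3)/6)² = 2.778
te_Flooring = (9 + 4·11 + 13)/6 = 66/6 = 11; σ²_Flooring = ((13−9)/6)² = 0.444

Forward pass:
ES_Roofing = 0; EF_Roofing = 3
ES_Electrical rough-in = 3; EF_Electrical rough-in = 3+7 = 10
ES_Plumbing rough-in = 3; EF_Plumbing rough-in = 3+14 = 17
ES_HVAC install = 10; EF_HVAC install = 10+4 = 14
ES_Insulation = 17; EF_Insulation = 17+8 = 25
ES_Drywall = 3; EF_Drywall = 3+8 = 11
ES_Painting = 14; EF_Painting = 14+8 = 22
ES_Flooring = max(EF_HVAC install=14, EF_Insulation=25, EF_Drywall=11, EF_Painting=22) = 25; EF_Flooring = 25+11 = 36
Expected project duration μ = 36 days. Critical path: Roofing → Plumbing rough-in → Insulation → Flooring.

Variance along critical path = 0.111 + 7.111 + 0.111 + 0.444 = 7.778; σ = √7.778 = 2.789 days.
Z = (39 − 36) / 2.789 = 1.076
P(T ≤ 39) = Φ(1.076) ≈ 0.859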